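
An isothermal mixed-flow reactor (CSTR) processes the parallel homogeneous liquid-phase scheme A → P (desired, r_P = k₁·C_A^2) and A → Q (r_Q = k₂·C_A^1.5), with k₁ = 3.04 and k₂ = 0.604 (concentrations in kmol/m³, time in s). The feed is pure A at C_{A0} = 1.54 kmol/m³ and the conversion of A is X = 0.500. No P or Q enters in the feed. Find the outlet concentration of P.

Exit C_A = C_{A0}(1−X) = 1.54×0.500 = 0.7700 kmol/m³.
In a CSTR the entire volume is at exit conditions, so r_P = 3.04×0.7700^2 = 1.802 and r_Q = 0.604×0.7700^1.5 = 0.4081.
Fraction of consumed A going to P: r_P/(r_P+r_Q) = 0.8154.
C_P = 0.8154·C_{A0}·X = 0.8154×1.54×0.500 = 0.628 kmol/m³.

0.628 kmol/m³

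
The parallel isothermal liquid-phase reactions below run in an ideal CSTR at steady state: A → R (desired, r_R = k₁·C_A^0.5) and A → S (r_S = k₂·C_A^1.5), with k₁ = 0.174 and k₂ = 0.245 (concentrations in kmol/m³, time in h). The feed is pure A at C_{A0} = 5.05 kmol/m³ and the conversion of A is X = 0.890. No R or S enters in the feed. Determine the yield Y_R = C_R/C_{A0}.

Exit C_A = C_{A0}(1−X) = 5.05×0.110 = 0.5555 kmol/m³.
In a CSTR the entire volume is at exit conditions, so r_R = 0.174×0.5555^0.5 = 0.1297 and r_S = 0.245×0.5555^1.5 = 0.1014.
Fraction of consumed A going to R: r_R/(r_R+r_S) = 0.5611.
C_R = 0.5611·C_{A0}·X = 0.5611×5.05×0.890 = 2.52 kmol/m³; Y_R = C_R/C_{A0} = 0.499.

0.499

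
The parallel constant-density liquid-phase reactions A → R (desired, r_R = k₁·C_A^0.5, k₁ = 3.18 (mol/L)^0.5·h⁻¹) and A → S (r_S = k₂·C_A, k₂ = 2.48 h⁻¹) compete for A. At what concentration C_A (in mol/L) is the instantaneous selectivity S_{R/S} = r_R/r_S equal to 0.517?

6.15 mol/L

S_{R/S} = (k₁/k₂)·C_A^-0.5 ⇒ C_A = (S·k₂/k₁)^(-2).
= (0.517×2.48/3.18)^(-2) = (0.4032)^(-2) = 6.15 mol/L.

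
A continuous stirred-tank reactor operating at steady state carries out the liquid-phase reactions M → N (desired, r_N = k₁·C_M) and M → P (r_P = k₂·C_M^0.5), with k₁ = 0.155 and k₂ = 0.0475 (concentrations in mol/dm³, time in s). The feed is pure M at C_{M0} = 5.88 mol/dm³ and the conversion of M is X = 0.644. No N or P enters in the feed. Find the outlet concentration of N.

3.12 mol/dm³

Exit C_M = C_{M0}(1−X) = 5.88×0.356 = 2.093 mol/dm³.
In a CSTR the entire volume is at exit conditions, so r_N = 0.155×2.093 = 0.3245 and r_P = 0.0475×2.093^0.5 = 0.06872.
Fraction of consumed M going to N: r_N/(r_N+r_P) = 0.8252.
C_N = 0.8252·C_{M0}·X = 0.8252×5.88×0.644 = 3.12 mol/dm³.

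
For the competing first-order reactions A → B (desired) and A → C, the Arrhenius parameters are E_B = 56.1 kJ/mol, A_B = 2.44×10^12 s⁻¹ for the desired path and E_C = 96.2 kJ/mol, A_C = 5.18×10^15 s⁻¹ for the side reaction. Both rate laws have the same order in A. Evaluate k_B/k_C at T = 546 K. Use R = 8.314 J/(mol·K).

Since both paths have the same order in A, the concentration cancels and S_{B/C} = k_B/k_C = (A_B/A_C)·exp[(E_C−E_B)/(RT)].
(E_C−E_B)/(RT) = (96.2−56.1)×10³/(8.314×546) = 40100/4539 = 8.834.
k_B/k_C = (2.44×10^12/5.18×10^15)·exp(8.834) = 4.710×10^-4 × 6861 = 3.23.

3.23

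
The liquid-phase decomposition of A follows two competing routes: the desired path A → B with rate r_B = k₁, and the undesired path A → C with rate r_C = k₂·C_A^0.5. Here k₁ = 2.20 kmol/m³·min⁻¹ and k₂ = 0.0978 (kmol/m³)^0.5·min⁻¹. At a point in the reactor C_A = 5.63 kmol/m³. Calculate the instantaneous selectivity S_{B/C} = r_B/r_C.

9.48

S_{B/C} = r_B/r_C = (k₁)/(k₂·C_A^0.5) = (k₁/k₂)·C_A^-0.5.
= (2.20) / (0.0978×5.630^0.5) = 2.200/0.2321 = 9.48.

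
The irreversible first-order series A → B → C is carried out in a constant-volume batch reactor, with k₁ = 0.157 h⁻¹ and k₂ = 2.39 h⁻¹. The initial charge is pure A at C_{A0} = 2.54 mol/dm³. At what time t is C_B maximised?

Setting dC_B/dt = 0 gives t_opt = ln(k₂/k₁)/(k₂−k₁).
= ln(2.39/0.157)/(2.39−0.157) = ln(15.22)/2.233 = 2.723/2.233 = 1.22 h.

1.22 h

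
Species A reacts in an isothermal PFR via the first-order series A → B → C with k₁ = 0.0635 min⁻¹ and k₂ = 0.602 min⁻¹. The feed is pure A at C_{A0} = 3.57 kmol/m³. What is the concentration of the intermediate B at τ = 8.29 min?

0.246 kmol/m³

For first-order series with pure A initially, C_B(τ) = k₁C_{A0}/(k₂−k₁)·(e^(−k₁τ) − e^(−k₂τ)).
e^(−k₁τ) = e^(−0.0635×8.29) = e^(−0.5264) = 0.5907; e^(−k₂τ) = e^(−4.991) = 0.006802.
C_B = 0.0635×3.57/(0.602−0.0635) × (0.5907−0.006802) = 0.4210×0.5839 = 0.2458 kmol/m³.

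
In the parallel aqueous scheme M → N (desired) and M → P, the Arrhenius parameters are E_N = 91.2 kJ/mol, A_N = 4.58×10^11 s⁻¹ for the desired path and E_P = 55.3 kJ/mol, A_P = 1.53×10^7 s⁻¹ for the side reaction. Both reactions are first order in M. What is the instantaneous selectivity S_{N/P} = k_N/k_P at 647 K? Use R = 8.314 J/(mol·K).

37.8

With equal orders, S_{N/P} = k_N/k_P = (A_N/A_P)·exp[(E_P−E_N)/(RT)].
(E_P−E_N)/(RT) = (55.3−91.2)×10³/(8.314×647) = -35900/5379 = -6.674.
k_N/k_P = (4.58×10^11/1.53×10^7)·exp(-6.674) = 29935 × 0.001263 = 37.8.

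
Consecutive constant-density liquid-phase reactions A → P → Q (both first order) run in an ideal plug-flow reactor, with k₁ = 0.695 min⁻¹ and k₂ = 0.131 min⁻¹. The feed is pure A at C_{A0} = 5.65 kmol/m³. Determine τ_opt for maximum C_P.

Setting dC_P/dτ = 0 gives τ_opt = ln(k₂/k₁)/(k₂−k₁).
= ln(0.131/0.695)/(0.131−0.695) = ln(0.1885)/-0.5640 = -1.669/-0.5640 = 2.96 min.

2.96 min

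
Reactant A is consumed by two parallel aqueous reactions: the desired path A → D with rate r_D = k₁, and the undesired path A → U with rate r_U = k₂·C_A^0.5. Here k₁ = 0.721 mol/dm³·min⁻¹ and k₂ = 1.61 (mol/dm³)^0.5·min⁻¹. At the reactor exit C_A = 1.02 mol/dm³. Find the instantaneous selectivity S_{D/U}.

0.443

S_{D/U} = r_D/r_U = (k₁)/(k₂·C_A^0.5) = (k₁/k₂)·C_A^-0.5.
= (0.721) / (1.61×1.020^0.5) = 0.7210/1.626 = 0.443.
The undesired path is higher order in A, so low C_A (CSTR or dilute feed) favours D.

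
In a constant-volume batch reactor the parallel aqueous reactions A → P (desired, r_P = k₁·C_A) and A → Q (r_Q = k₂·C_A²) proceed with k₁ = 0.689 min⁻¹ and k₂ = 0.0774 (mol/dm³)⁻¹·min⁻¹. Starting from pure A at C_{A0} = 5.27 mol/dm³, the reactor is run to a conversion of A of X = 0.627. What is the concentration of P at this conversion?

C_A = C_{A0}(1−X) = 1.966 mol/dm³.
Along a PFR/batch, dC_P/dC_A = −r_P/(r_P+r_Q) = −k₁/(k₁+k₂·C_A).
Integrating from C_{A0} to C_A: C_P = (0.689/0.0774)·ln[(0.689+0.0774·5.27)/(0.689+0.0774·1.97)] = 8.902·ln(1.097/0.8411) = 2.363 mol/dm³.

2.36 mol/dm³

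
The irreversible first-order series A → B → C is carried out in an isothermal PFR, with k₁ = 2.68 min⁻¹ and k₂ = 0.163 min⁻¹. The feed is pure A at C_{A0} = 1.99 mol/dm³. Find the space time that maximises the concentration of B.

1.11 min

Setting dC_B/dτ = 0 gives τ_opt = ln(k₂/k₁)/(k₂−k₁).
= ln(0.163/2.68)/(0.163−2.68) = ln(0.06082)/-2.517 = -2.800/-2.517 = 1.11 min.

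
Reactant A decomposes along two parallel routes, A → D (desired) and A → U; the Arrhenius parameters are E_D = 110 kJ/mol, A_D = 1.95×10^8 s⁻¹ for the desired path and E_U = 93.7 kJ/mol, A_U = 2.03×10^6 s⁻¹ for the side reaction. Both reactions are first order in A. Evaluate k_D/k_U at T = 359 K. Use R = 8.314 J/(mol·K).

0.408

With equal orders, S_{D/U} = k_D/k_U = (A_D/A_U)·exp[(E_U−E_D)/(RT)].
(E_U−E_D)/(RT) = (93.7−110)×10³/(8.314×359) = -16300/2985 = -5.461.
k_D/k_U = (1.95×10^8/2.03×10^6)·exp(-5.461) = 96.06 × 0.004249 = 0.408.
Since E_D > E_U, raising the temperature improves selectivity toward D.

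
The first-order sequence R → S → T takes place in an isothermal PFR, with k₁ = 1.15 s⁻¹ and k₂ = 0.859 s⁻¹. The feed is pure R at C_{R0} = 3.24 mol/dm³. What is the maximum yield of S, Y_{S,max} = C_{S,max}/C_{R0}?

0.423

Evaluating C_S at τ_opt = ln(k₂/k₁)/(k₂−k₁) gives C_{S,max}/C_{R0} = (k₁/k₂)^[k₂/(k₂−k₁)].
= (1.15/0.859)^(0.859/(0.859−1.15)) = (1.339)^(-2.952) = 0.4227.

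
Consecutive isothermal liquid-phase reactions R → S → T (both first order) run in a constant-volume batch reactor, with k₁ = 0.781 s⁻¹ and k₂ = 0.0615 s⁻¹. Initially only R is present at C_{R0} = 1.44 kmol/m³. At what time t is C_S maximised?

3.53 s

The intermediate peaks when r₁ = r₂, i.e. k₁e^(−k₁t) = k₂e^(−k₂t), giving t_opt = ln(k₂/k₁)/(k₂−k₁).
= ln(0.0615/0.781)/(0.0615−0.781) = ln(0.07875)/-0.7195 = -2.542/-0.7195 = 3.53 s.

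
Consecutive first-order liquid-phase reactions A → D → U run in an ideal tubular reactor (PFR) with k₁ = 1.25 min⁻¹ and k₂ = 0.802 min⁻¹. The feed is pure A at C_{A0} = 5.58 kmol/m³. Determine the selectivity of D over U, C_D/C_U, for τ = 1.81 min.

The intermediate concentration in a first-order A→B→C sequence is C_D = k₁C_{A0}(e^(−k₁τ) − e^(−k₂τ))/(k₂−k₁).
e^(−k₁τ) = e^(−1.25×1.81) = e^(−2.263) = 0.1041; e^(−k₂τ) = e^(−1.452) = 0.2342.
C_D = 1.25×5.58/(0.802−1.25) × (0.1041−0.2342) = (-15.57)×(-0.1301) = 2.026 kmol/m³.
C_A = C_{A0}e^(−k₁τ) = 0.5808 kmol/m³, so C_U = C_{A0}−C_A−C_D = 2.974 kmol/m³; C_D/C_U = 0.681.

0.681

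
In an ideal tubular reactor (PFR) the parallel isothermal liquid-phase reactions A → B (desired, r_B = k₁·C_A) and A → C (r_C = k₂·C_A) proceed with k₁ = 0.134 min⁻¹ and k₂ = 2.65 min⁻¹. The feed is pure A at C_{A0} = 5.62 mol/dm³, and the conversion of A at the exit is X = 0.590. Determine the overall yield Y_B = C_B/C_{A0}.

C_A = C_{A0}(1−X) = 2.304 mol/dm³.
Both paths are first order in A, so the instantaneous fraction to B is constant: dC_B/d(−C_A) = k₁/(k₁+k₂) = 0.04813.
C_B = 0.04813·(C_{A0}−C_A) = 0.04813×3.316 = 0.160 mol/dm³.
Y_B = C_B/C_{A0} = 0.1596/5.62 = 0.0284.

0.0284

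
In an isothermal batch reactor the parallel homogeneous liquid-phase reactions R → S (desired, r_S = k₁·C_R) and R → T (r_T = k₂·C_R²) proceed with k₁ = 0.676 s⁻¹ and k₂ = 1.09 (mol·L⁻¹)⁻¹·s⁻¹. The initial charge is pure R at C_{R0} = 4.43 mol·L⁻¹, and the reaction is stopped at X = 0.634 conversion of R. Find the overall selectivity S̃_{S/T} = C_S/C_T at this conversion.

C_R = C_{R0}(1−X) = 1.621 mol·L⁻¹.
Along a PFR/batch, dC_S/dC_R = −r_S/(r_S+r_T) = −k₁/(k₁+k₂·C_R).
Integrating from C_{R0} to C_R: C_S = (0.676/1.09)·ln[(0.676+1.09·4.43)/(0.676+1.09·1.62)] = 0.6202·ln(5.505/2.443) = 0.5037 mol·L⁻¹.
C_T = (C_{R0}−C_R)−C_S = 2.305 mol·L⁻¹; S̃_{S/T} = 0.5037/2.305 = 0.219.

0.219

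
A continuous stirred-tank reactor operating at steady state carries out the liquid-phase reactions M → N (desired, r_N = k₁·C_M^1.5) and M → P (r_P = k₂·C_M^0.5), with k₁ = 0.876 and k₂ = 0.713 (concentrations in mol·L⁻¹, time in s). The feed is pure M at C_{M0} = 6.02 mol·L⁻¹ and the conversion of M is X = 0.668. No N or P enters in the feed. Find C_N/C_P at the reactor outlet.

2.46

Exit C_M = C_{M0}(1−X) = 6.02×0.332 = 1.999 mol·L⁻¹.
In a CSTR the entire volume is at exit conditions, so r_N = 0.876×1.999^1.5 = 2.475 and r_P = 0.713×1.999^0.5 = 1.008.
Overall selectivity = C_N/C_P = r_Nτ/(r_Pτ) = r_N/r_P = 2.46.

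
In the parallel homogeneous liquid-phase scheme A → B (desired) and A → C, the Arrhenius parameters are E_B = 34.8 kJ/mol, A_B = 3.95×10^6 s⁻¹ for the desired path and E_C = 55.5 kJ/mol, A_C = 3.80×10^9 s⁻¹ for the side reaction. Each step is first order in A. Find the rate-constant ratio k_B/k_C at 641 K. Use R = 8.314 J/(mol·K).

0.0505

k_B/k_C = (A_B/A_C)·exp[−(E_B−E_C)/(RT)] = (A_B/A_C)·exp[(E_C−E_B)/(RT)].
(E_C−E_B)/(RT) = (55.5−34.8)×10³/(8.314×641) = 20700/5329 = 3.884.
k_B/k_C = (3.95×10^6/3.80×10^9)·exp(3.884) = 0.001039 × 48.63 = 0.0505.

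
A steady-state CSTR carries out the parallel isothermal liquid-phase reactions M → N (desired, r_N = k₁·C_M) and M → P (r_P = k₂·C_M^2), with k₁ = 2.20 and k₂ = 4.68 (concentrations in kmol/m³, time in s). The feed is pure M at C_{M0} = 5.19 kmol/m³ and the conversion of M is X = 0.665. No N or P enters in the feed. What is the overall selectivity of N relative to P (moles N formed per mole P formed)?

0.270

Exit C_M = C_{M0}(1−X) = 5.19×0.335 = 1.739 kmol/m³.
In a CSTR the entire volume is at exit conditions, so r_N = 2.20×1.739 = 3.825 and r_P = 4.68×1.739^2 = 14.15.
Overall selectivity = C_N/C_P = r_Nτ/(r_Pτ) = r_N/r_P = 0.270.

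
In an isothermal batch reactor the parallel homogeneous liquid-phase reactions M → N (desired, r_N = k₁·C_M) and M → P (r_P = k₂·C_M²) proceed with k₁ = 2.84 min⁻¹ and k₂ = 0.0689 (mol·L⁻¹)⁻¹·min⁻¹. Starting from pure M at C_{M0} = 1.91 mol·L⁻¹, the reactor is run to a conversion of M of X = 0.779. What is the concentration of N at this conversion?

C_M = C_{M0}(1−X) = 0.4221 mol·L⁻¹.
Along a PFR/batch, dC_N/dC_M = −r_N/(r_N+r_P) = −k₁/(k₁+k₂·C_M).
Integrating from C_{M0} to C_M: C_N = (2.84/0.0689)·ln[(2.84+0.0689·1.91)/(2.84+0.0689·0.422)] = 41.22·ln(2.972/2.869) = 1.447 mol·L⁻¹.

1.45 mol·L⁻¹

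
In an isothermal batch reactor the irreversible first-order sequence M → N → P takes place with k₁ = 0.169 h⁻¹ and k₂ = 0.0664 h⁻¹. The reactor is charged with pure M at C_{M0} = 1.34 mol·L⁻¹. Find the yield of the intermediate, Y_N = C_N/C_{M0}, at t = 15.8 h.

0.463

The intermediate concentration in a first-order A→B→C sequence is C_N = k₁C_{M0}(e^(−k₁t) − e^(−k₂t))/(k₂−k₁).
e^(−k₁t) = e^(−0.169×15.8) = e^(−2.670) = 0.06924; e^(−k₂t) = e^(−1.049) = 0.3502.
C_N = 0.169×1.34/(0.0664−0.169) × (0.06924−0.3502) = (-2.207)×(-0.2810) = 0.6202 mol·L⁻¹.
Y_N = C_N/C_{M0} = 0.6202/1.34 = 0.463.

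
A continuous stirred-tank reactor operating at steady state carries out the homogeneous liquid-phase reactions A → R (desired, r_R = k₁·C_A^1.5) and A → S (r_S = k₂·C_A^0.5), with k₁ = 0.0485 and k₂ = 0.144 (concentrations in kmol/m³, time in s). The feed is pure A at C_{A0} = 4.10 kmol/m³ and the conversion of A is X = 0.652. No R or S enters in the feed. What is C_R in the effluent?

Exit C_A = C_{A0}(1−X) = 4.10×0.348 = 1.427 kmol/m³.
Rates in a CSTR are evaluated at the outlet concentration: r_R = 0.0485×1.427^1.5 = 0.08266, r_S = 0.144×1.427^0.5 = 0.1720.
Fraction of consumed A going to R: r_R/(r_R+r_S) = 0.3246.
C_R = 0.3246·C_{A0}·X = 0.3246×4.10×0.652 = 0.868 kmol/m³.

0.868 kmol/m³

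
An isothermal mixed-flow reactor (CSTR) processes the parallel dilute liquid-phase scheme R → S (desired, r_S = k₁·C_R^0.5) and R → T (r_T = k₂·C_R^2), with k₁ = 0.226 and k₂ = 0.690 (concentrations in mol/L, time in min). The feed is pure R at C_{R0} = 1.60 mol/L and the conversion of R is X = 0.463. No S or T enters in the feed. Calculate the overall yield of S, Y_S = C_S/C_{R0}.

0.135

Exit C_R = C_{R0}(1−X) = 1.60×0.537 = 0.8592 mol/L.
In a CSTR the entire volume is at exit conditions, so r_S = 0.226×0.8592^0.5 = 0.2095 and r_T = 0.690×0.8592^2 = 0.5094.
Fraction of consumed R going to S: r_S/(r_S+r_T) = 0.2914.
C_S = 0.2914·C_{R0}·X = 0.2914×1.60×0.463 = 0.216 mol/L; Y_S = C_S/C_{R0} = 0.135.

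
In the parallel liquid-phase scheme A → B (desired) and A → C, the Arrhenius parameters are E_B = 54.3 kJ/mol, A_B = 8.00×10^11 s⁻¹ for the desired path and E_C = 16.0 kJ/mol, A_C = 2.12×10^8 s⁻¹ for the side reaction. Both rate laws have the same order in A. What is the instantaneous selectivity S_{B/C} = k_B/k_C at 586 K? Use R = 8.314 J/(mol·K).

1.45

Since both paths have the same order in A, the concentration cancels and S_{B/C} = k_B/k_C = (A_B/A_C)·exp[(E_C−E_B)/(RT)].
(E_C−E_B)/(RT) = (16.0−54.3)×10³/(8.314×586) = -38300/4872 = -7.861.
k_B/k_C = (8.00×10^11/2.12×10^8)·exp(-7.861) = 3774 × 3.854×10^-4 = 1.45.
Since E_B > E_C, raising the temperature improves selectivity toward B.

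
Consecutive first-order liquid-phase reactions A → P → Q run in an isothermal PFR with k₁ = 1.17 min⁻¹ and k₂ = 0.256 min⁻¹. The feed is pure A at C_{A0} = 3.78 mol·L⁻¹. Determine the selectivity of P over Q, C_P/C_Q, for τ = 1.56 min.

For first-order series with pure A initially, C_P(τ) = k₁C_{A0}/(k₂−k₁)·(e^(−k₁τ) − e^(−k₂τ)).
e^(−k₁τ) = e^(−1.17×1.56) = e^(−1.825) = 0.1612; e^(−k₂τ) = e^(−0.3994) = 0.6707.
C_P = 1.17×3.78/(0.256−1.17) × (0.1612−0.6707) = (-4.839)×(-0.5096) = 2.466 mol·L⁻¹.
C_A = C_{A0}e^(−k₁τ) = 0.6093 mol·L⁻¹, so C_Q = C_{A0}−C_A−C_P = 0.7051 mol·L⁻¹; C_P/C_Q = 3.50.

3.50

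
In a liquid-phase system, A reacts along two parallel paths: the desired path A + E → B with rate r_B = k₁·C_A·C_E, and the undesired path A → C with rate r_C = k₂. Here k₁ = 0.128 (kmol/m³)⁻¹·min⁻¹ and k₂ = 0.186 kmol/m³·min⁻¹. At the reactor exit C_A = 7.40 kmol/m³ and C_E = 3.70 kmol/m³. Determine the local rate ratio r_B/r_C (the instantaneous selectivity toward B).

S_{B/C} = r_B/r_C = (k₁·C_A·C_E)/(k₂) = (k₁/k₂)·C_A·C_E.
= (0.128×7.400×3.700) / (0.186) = 3.505/0.1860 = 18.8.
Since the desired path is higher order in A, keeping C_A high (PFR or concentrated feed) favours B.

18.8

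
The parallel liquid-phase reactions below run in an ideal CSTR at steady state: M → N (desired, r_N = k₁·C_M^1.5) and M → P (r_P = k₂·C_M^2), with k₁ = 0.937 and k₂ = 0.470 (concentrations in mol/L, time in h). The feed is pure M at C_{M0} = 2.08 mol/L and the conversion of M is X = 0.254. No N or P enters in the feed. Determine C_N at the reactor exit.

0.325 mol/L

Exit C_M = C_{M0}(1−X) = 2.08×0.746 = 1.552 mol/L.
Rates in a CSTR are evaluated at the outlet concentration: r_N = 0.937×1.552^1.5 = 1.811, r_P = 0.470×1.552^2 = 1.132.
Fraction of consumed M going to N: r_N/(r_N+r_P) = 0.6155.
C_N = 0.6155·C_{M0}·X = 0.6155×2.08×0.254 = 0.325 mol/L.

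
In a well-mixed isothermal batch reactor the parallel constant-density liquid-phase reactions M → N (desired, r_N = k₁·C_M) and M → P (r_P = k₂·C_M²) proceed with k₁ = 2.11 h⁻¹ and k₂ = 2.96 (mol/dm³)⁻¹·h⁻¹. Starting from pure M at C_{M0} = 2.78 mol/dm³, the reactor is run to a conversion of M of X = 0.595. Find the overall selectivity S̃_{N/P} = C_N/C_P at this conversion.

C_M = C_{M0}(1−X) = 1.126 mol/dm³.
Along a PFR/batch, dC_N/dC_M = −r_N/(r_N+r_P) = −k₁/(k₁+k₂·C_M).
Integrating from C_{M0} to C_M: C_N = (2.11/2.96)·ln[(2.11+2.96·2.78)/(2.11+2.96·1.13)] = 0.7128·ln(10.34/5.443) = 0.4574 mol/dm³.
C_P = (C_{M0}−C_M)−C_N = 1.197 mol/dm³; S̃_{N/P} = 0.4574/1.197 = 0.382.

0.382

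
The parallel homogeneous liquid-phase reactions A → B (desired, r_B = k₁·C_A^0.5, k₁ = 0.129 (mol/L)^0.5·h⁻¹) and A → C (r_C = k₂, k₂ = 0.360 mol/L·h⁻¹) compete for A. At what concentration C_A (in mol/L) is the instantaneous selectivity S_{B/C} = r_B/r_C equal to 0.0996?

0.0773 mol/L

S_{B/C} = (k₁/k₂)·C_A^0.5 ⇒ C_A = (S·k₂/k₁)^(2).
= (0.0996×0.360/0.129)^(2) = (0.2780)^(2) = 0.0773 mol/L.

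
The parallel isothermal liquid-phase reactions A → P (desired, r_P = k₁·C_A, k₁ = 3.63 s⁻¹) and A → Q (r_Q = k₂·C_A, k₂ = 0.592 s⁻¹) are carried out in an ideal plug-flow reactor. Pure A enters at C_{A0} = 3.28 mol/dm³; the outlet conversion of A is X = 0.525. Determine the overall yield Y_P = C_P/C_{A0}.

C_A = C_{A0}(1−X) = 1.558 mol/dm³.
Both paths are first order in A, so the instantaneous fraction to P is constant: dC_P/d(−C_A) = k₁/(k₁+k₂) = 0.8598.
C_P = 0.8598·(C_{A0}−C_A) = 0.8598×1.722 = 1.48 mol/dm³.
Y_P = C_P/C_{A0} = 1.481/3.28 = 0.451.

0.451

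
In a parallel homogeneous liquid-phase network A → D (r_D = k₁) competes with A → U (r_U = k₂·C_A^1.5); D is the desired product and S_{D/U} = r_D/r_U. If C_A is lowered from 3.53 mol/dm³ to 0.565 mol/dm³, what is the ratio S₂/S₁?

15.6

S_{D/U} = (k₁/k₂)·C_A^-1.5, so S₂/S₁ = (C_{A,2}/C_{A,1})^-1.5.
= (0.565/3.53)^(-1.5) = (0.1601)^(-1.5) = 15.6.
Selectivity toward D rises as C_A falls — low-concentration operation is favoured.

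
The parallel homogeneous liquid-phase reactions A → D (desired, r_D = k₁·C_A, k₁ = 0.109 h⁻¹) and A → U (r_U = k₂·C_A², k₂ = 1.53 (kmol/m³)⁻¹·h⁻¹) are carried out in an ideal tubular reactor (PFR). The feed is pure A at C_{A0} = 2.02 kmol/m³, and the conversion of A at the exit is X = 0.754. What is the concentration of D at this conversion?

0.0928 kmol/m³

C_A = C_{A0}(1−X) = 0.4969 kmol/m³.
Along a PFR/batch, dC_D/dC_A = −r_D/(r_D+r_U) = −k₁/(k₁+k₂·C_A).
Integrating from C_{A0} to C_A: C_D = (0.109/1.53)·ln[(0.109+1.53·2.02)/(0.109+1.53·0.497)] = 0.07124·ln(3.200/0.8693) = 0.09284 kmol/m³.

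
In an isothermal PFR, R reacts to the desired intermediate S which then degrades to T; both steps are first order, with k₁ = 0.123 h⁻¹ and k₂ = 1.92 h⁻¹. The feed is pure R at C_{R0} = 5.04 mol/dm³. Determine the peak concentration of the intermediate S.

Evaluating C_S at τ_opt = ln(k₂/k₁)/(k₂−k₁) gives C_{S,max}/C_{R0} = (k₁/k₂)^[k₂/(k₂−k₁)].
= (0.123/1.92)^(1.92/(1.92−0.123)) = (0.06406)^(1.068) = 0.05308.
C_{S,max} = 0.05308×5.04 = 0.268 mol/dm³.

0.268 mol/dm³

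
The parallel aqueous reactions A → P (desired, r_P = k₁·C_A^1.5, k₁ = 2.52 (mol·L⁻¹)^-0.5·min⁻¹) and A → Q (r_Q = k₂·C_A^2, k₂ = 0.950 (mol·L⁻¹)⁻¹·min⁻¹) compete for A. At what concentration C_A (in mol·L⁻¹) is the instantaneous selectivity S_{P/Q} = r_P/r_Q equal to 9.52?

S_{P/Q} = (k₁/k₂)·C_A^-0.5 ⇒ C_A = (S·k₂/k₁)^(-2).
= (9.52×0.950/2.52)^(-2) = (3.589)^(-2) = 0.0776 mol·L⁻¹.

0.0776 mol·L⁻¹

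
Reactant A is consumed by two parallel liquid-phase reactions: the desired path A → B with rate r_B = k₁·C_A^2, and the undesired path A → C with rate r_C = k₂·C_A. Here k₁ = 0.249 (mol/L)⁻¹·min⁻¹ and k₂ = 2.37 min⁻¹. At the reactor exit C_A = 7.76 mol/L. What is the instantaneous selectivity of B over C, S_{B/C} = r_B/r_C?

0.815

S_{B/C} = r_B/r_C = (k₁·C_A^2)/(k₂·C_A) = (k₁/k₂)·C_A.
= (0.249×7.760^2) / (2.37×7.760) = 14.99/18.39 = 0.815.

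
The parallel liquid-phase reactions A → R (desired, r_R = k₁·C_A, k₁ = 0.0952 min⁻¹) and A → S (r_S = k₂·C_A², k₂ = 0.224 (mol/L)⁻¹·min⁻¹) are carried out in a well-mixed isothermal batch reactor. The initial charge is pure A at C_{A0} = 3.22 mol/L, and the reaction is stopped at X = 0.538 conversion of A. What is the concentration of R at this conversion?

0.274 mol/L

C_A = C_{A0}(1−X) = 1.488 mol/L.
Along a PFR/batch, dC_R/dC_A = −r_R/(r_R+r_S) = −k₁/(k₁+k₂·C_A).
Integrating from C_{A0} to C_A: C_R = (0.0952/0.224)·ln[(0.0952+0.224·3.22)/(0.0952+0.224·1.49)] = 0.4250·ln(0.8165/0.4284) = 0.2741 mol/L.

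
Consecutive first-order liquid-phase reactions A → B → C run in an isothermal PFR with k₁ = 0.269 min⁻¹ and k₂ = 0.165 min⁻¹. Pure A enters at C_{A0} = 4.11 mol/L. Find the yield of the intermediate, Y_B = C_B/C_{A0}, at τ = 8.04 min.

0.389

For first-order series with pure A initially, C_B(τ) = k₁C_{A0}/(k₂−k₁)·(e^(−k₁τ) − e^(−k₂τ)).
e^(−k₁τ) = e^(−0.269×8.04) = e^(−2.163) = 0.1150; e^(−k₂τ) = e^(−1.327) = 0.2654.
C_B = 0.269×4.11/(0.165−0.269) × (0.1150−0.2654) = (-10.63)×(-0.1504) = 1.599 mol/L.
Y_B = C_B/C_{A0} = 1.599/4.11 = 0.389.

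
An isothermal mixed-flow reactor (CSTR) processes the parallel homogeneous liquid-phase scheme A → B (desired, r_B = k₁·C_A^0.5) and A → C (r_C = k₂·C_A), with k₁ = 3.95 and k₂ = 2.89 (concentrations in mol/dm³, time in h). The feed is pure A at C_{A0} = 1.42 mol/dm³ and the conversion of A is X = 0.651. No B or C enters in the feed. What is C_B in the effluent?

Exit C_A = C_{A0}(1−X) = 1.42×0.349 = 0.4956 mol/dm³.
In a CSTR the entire volume is at exit conditions, so r_B = 3.95×0.4956^0.5 = 2.781 and r_C = 2.89×0.4956 = 1.432.
Fraction of consumed A going to B: r_B/(r_B+r_C) = 0.6600.
C_B = 0.6600·C_{A0}·X = 0.6600×1.42×0.651 = 0.610 mol/dm³.

0.610 mol/dm³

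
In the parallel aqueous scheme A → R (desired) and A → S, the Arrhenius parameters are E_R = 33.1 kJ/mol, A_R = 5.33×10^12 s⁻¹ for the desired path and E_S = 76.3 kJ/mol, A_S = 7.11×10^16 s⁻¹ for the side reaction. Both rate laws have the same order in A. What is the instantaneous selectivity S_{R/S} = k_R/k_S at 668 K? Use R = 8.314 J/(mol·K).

0.179

k_R/k_S = (A_R/A_S)·exp[−(E_R−E_S)/(RT)] = (A_R/A_S)·exp[(E_S−E_R)/(RT)].
(E_S−E_R)/(RT) = (76.3−33.1)×10³/(8.314×668) = 43200/5554 = 7.779.
k_R/k_S = (5.33×10^12/7.11×10^16)·exp(7.779) = 7.496×10^-5 × 2389 = 0.179.
Since E_R < E_S, lowering the temperature improves selectivity toward R.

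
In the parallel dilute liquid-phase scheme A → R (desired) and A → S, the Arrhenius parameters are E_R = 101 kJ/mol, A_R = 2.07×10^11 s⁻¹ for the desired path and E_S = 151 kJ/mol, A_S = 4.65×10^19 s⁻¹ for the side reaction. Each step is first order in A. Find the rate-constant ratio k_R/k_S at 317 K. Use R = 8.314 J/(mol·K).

0.772

With equal orders, S_{R/S} = k_R/k_S = (A_R/A_S)·exp[(E_S−E_R)/(RT)].
(E_S−E_R)/(RT) = (151−101)×10³/(8.314×317) = 50000/2636 = 18.97.
k_R/k_S = (2.07×10^11/4.65×10^19)·exp(18.97) = 4.452×10^-9 × 1.735×10^8 = 0.772.
Since E_R < E_S, lowering the temperature improves selectivity toward R.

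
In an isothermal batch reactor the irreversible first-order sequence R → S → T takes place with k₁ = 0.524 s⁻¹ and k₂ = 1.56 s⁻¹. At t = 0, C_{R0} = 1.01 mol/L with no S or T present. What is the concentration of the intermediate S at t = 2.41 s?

0.133 mol/L

Solving the coupled first-order balances gives C_S(t) = [k₁/(k₂−k₁)]·C_{R0}·(e^(−k₁t) − e^(−k₂t)).
e^(−k₁t) = e^(−0.524×2.41) = e^(−1.263) = 0.2828; e^(−k₂t) = e^(−3.760) = 0.02329.
C_S = 0.524×1.01/(1.56−0.524) × (0.2828−0.02329) = 0.5108×0.2596 = 0.1326 mol/L.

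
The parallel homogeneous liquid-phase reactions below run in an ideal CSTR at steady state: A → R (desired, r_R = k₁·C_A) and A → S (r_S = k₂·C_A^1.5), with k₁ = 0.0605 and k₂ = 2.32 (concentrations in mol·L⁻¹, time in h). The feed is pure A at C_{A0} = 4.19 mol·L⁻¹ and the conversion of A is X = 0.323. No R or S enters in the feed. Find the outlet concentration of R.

0.0206 mol·L⁻¹

Exit C_A = C_{A0}(1−X) = 4.19×0.677 = 2.837 mol·L⁻¹.
Rates in a CSTR are evaluated at the outlet concentration: r_R = 0.0605×2.837 = 0.1716, r_S = 2.32×2.837^1.5 = 11.08.
Fraction of consumed A going to R: r_R/(r_R+r_S) = 0.01525.
C_R = 0.01525·C_{A0}·X = 0.01525×4.19×0.323 = 0.0206 mol·L⁻¹.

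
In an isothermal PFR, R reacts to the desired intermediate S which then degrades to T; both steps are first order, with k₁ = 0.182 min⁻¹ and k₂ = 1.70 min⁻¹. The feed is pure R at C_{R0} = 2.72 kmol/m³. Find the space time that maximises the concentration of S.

Setting dC_S/dτ = 0 gives τ_opt = ln(k₂/k₁)/(k₂−k₁).
= ln(1.70/0.182)/(1.70−0.182) = ln(9.341)/1.518 = 2.234/1.518 = 1.47 min.

1.47 min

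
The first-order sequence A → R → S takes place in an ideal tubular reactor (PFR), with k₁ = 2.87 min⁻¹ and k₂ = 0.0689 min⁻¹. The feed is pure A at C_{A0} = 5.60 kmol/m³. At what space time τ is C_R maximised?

Setting dC_R/dτ = 0 gives τ_opt = ln(k₂/k₁)/(k₂−k₁).
= ln(0.0689/2.87)/(0.0689−2.87) = ln(0.02401)/-2.801 = -3.729/-2.801 = 1.33 min.

1.33 min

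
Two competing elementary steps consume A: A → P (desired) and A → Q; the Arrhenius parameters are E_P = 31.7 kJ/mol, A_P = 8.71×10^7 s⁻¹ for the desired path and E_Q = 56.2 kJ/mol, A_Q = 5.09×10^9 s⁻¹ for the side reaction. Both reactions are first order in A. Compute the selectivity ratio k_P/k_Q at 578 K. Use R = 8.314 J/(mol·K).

2.80

Since both paths have the same order in A, the concentration cancels and S_{P/Q} = k_P/k_Q = (A_P/A_Q)·exp[(E_Q−E_P)/(RT)].
(E_Q−E_P)/(RT) = (56.2−31.7)×10³/(8.314×578) = 24500/4805 = 5.098.
k_P/k_Q = (8.71×10^7/5.09×10^9)·exp(5.098) = 0.01711 × 163.7 = 2.80.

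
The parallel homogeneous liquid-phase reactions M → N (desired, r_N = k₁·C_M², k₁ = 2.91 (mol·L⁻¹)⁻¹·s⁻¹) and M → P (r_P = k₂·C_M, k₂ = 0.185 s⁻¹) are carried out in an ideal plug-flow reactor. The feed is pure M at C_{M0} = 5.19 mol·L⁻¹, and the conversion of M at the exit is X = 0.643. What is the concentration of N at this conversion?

C_M = C_{M0}(1−X) = 1.853 mol·L⁻¹.
Along a PFR/batch, dC_P/dC_M = −r_P/(r_N+r_P) = −k₂/(k₂+k₁·C_M).
Integrating from C_{M0} to C_M: C_P = (0.185/2.91)·ln[(0.185+2.91·5.19)/(0.185+2.91·1.85)] = 0.06357·ln(15.29/5.577) = 0.06411 mol·L⁻¹.
Then C_N = (C_{M0}−C_M) − C_P = 3.337 − 0.06411 = 3.273 mol·L⁻¹.

3.27 mol·L⁻¹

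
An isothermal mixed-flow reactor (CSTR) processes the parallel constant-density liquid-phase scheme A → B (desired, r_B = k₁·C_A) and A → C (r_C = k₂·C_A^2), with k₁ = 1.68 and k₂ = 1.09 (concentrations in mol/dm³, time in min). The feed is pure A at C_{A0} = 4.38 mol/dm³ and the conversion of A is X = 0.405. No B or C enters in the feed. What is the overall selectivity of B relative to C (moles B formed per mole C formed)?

0.591

Exit C_A = C_{A0}(1−X) = 4.38×0.595 = 2.606 mol/dm³.
In a CSTR the entire volume is at exit conditions, so r_B = 1.68×2.606 = 4.378 and r_C = 1.09×2.606^2 = 7.403.
Overall selectivity = C_B/C_C = r_Bτ/(r_Cτ) = r_B/r_C = 0.591.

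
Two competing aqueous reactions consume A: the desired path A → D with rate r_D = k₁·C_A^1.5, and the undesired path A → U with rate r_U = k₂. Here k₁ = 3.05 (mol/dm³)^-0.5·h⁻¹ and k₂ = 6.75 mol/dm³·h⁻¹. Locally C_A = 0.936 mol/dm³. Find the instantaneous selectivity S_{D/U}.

S_{D/U} = r_D/r_U = (k₁·C_A^1.5)/(k₂) = (k₁/k₂)·C_A^1.5.
= (3.05×0.9360^1.5) / (6.75) = 2.762/6.750 = 0.409.

0.409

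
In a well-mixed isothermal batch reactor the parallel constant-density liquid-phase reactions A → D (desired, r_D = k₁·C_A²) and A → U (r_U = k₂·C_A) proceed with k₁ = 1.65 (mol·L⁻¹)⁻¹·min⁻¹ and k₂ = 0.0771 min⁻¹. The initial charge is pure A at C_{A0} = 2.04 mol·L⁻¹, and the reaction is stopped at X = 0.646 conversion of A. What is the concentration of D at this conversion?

1.27 mol·L⁻¹

C_A = C_{A0}(1−X) = 0.7222 mol·L⁻¹.
Along a PFR/batch, dC_U/dC_A = −r_U/(r_D+r_U) = −k₂/(k₂+k₁·C_A).
Integrating from C_{A0} to C_A: C_U = (0.0771/1.65)·ln[(0.0771+1.65·2.04)/(0.0771+1.65·0.722)] = 0.04673·ln(3.443/1.269) = 0.04665 mol·L⁻¹.
Then C_D = (C_{A0}−C_A) − C_U = 1.318 − 0.04665 = 1.271 mol·L⁻¹.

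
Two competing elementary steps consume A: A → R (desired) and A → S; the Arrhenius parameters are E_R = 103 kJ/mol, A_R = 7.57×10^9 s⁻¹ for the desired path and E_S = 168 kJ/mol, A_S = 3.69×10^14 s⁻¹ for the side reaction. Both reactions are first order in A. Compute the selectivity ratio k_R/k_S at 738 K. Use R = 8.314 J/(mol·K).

0.818

With equal orders, S_{R/S} = k_R/k_S = (A_R/A_S)·exp[(E_S−E_R)/(RT)].
(E_S−E_R)/(RT) = (168−103)×10³/(8.314×738) = 65000/6136 = 10.59.
k_R/k_S = (7.57×10^9/3.69×10^14)·exp(10.59) = 2.051×10^-5 × 39882 = 0.818.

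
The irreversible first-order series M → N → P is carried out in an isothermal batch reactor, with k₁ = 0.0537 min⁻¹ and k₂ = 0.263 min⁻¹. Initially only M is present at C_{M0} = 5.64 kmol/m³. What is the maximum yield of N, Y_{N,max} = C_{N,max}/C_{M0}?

At the optimum, C_{N,max}/C_{M0} = (k₁/k₂)^[k₂/(k₂−k₁)].
= (0.0537/0.263)^(0.263/(0.263−0.0537)) = (0.2042)^(1.257) = 0.1358.

0.136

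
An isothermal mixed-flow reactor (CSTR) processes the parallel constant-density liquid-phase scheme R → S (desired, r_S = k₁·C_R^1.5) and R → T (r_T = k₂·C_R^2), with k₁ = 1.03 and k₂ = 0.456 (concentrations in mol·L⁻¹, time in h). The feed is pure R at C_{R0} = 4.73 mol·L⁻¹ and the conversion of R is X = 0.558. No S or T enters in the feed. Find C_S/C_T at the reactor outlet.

Exit C_R = C_{R0}(1−X) = 4.73×0.442 = 2.091 mol·L⁻¹.
Rates in a CSTR are evaluated at the outlet concentration: r_S = 1.03×2.091^1.5 = 3.114, r_T = 0.456×2.091^2 = 1.993.
Overall selectivity = C_S/C_T = r_Sτ/(r_Tτ) = r_S/r_T = 1.56.

1.56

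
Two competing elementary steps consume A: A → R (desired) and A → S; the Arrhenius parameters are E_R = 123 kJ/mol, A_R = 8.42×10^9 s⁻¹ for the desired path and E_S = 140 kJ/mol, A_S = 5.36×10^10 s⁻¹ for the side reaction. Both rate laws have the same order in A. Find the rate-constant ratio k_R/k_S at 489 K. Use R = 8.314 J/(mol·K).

10.3

k_R/k_S = (A_R/A_S)·exp[−(E_R−E_S)/(RT)] = (A_R/A_S)·exp[(E_S−E_R)/(RT)].
(E_S−E_R)/(RT) = (140−123)×10³/(8.314×489) = 17000/4066 = 4.181.
k_R/k_S = (8.42×10^9/5.36×10^10)·exp(4.181) = 0.1571 × 65.46 = 10.3.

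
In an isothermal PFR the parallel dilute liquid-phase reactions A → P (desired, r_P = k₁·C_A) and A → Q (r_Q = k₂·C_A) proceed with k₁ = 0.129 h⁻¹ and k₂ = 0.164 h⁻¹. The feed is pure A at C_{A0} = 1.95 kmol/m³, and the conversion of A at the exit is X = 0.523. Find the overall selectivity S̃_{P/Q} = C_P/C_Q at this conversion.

C_A = C_{A0}(1−X) = 0.9301 kmol/m³.
Both paths are first order in A, so the instantaneous fraction to P is constant: dC_P/d(−C_A) = k₁/(k₁+k₂) = 0.4403.
C_P = 0.4403·(C_{A0}−C_A) = 0.4403×1.020 = 0.449 kmol/m³.
C_Q = (C_{A0}−C_A)−C_P = 0.5708 kmol/m³; S̃_{P/Q} = 0.4490/0.5708 = 0.787.

0.787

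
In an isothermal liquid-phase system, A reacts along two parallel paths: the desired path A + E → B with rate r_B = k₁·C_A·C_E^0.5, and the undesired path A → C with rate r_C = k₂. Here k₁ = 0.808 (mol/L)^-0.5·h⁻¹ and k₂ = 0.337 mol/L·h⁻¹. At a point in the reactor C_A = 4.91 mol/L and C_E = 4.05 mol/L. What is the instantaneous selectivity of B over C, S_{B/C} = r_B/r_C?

23.7

S_{B/C} = r_B/r_C = (k₁·C_A·C_E^0.5)/(k₂) = (k₁/k₂)·C_A·C_E^0.5.
= (0.808×4.910×4.050^0.5) / (0.337) = 7.984/0.3370 = 23.7.
Since the desired path is higher order in A, keeping C_A high (PFR or concentrated feed) favours B.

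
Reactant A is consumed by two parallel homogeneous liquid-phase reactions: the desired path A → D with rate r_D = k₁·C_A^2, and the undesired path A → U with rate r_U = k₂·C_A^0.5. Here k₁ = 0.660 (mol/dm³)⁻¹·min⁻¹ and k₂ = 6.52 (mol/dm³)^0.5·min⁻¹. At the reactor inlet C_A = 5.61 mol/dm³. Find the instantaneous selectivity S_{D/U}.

S_{D/U} = r_D/r_U = (k₁·C_A^2)/(k₂·C_A^0.5) = (k₁/k₂)·C_A^1.5.
= (0.660×5.610^2) / (6.52×5.610^0.5) = 20.77/15.44 = 1.35.
Since the desired path is higher order in A, keeping C_A high (PFR or concentrated feed) favours D.

1.35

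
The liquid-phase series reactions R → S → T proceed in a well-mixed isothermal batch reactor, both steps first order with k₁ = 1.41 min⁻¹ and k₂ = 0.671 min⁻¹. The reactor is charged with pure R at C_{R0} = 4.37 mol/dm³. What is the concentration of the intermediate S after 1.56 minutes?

2.00 mol/dm³

The intermediate concentration in a first-order A→B→C sequence is C_S = k₁C_{R0}(e^(−k₁t) − e^(−k₂t))/(k₂−k₁).
e^(−k₁t) = e^(−1.41×1.56) = e^(−2.200) = 0.1108; e^(−k₂t) = e^(−1.047) = 0.3511.
C_S = 1.41×4.37/(0.671−1.41) × (0.1108−0.3511) = (-8.338)×(-0.2402) = 2.003 mol/dm³.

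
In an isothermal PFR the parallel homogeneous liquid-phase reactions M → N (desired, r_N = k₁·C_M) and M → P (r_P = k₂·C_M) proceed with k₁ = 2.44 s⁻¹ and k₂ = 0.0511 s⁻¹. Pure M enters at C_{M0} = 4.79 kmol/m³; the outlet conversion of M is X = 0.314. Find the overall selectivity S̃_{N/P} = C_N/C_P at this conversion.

47.7

C_M = C_{M0}(1−X) = 3.286 kmol/m³.
Both paths are first order in M, so the instantaneous fraction to N is constant: dC_N/d(−C_M) = k₁/(k₁+k₂) = 0.9795.
C_N = 0.9795·(C_{M0}−C_M) = 0.9795×1.504 = 1.47 kmol/m³.
C_P = (C_{M0}−C_M)−C_N = 0.03085 kmol/m³; S̃_{N/P} = 1.473/0.03085 = 47.7.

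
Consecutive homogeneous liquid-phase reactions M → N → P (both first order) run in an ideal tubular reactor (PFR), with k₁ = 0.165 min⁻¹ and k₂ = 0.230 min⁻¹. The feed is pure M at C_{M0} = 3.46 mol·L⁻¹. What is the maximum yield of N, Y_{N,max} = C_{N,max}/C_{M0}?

0.309

At the optimum, C_{N,max}/C_{M0} = (k₁/k₂)^[k₂/(k₂−k₁)].
= (0.165/0.230)^(0.230/(0.230−0.165)) = (0.7174)^(3.538) = 0.3087.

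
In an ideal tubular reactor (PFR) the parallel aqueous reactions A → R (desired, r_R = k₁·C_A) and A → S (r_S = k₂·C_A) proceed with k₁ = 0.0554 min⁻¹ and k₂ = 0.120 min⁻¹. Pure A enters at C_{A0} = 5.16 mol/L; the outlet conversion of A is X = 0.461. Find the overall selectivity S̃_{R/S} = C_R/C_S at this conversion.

0.462

C_A = C_{A0}(1−X) = 2.781 mol/L.
Both paths are first order in A, so the instantaneous fraction to R is constant: dC_R/d(−C_A) = k₁/(k₁+k₂) = 0.3158.
C_R = 0.3158·(C_{A0}−C_A) = 0.3158×2.379 = 0.751 mol/L.
C_S = (C_{A0}−C_A)−C_R = 1.627 mol/L; S̃_{R/S} = 0.7513/1.627 = 0.462.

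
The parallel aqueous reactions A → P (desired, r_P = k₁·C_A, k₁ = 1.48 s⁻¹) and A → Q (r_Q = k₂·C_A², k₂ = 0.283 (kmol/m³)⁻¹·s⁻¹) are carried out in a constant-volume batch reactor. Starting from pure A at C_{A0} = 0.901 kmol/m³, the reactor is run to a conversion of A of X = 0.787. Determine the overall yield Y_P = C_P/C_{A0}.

C_A = C_{A0}(1−X) = 0.1919 kmol/m³.
Along a PFR/batch, dC_P/dC_A = −r_P/(r_P+r_Q) = −k₁/(k₁+k₂·C_A).
Integrating from C_{A0} to C_A: C_P = (1.48/0.283)·ln[(1.48+0.283·0.901)/(1.48+0.283·0.192)] = 5.230·ln(1.735/1.534) = 0.6428 kmol/m³.
Y_P = C_P/C_{A0} = 0.6428/0.901 = 0.713.

0.713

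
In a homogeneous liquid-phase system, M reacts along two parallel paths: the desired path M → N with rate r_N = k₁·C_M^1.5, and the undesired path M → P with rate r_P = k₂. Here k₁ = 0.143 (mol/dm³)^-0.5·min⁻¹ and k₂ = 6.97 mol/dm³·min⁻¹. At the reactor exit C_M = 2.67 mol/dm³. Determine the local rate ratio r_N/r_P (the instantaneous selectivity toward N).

S_{N/P} = r_N/r_P = (k₁·C_M^1.5)/(k₂) = (k₁/k₂)·C_M^1.5.
= (0.143×2.670^1.5) / (6.97) = 0.6239/6.970 = 0.0895.

0.0895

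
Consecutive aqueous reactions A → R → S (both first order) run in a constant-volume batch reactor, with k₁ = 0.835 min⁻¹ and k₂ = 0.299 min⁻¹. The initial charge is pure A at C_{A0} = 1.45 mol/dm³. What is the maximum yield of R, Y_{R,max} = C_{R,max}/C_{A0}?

Evaluating C_R at t_opt = ln(k₂/k₁)/(k₂−k₁) gives C_{R,max}/C_{A0} = (k₁/k₂)^[k₂/(k₂−k₁)].
= (0.835/0.299)^(0.299/(0.299−0.835)) = (2.793)^(-0.5578) = 0.5639.

0.564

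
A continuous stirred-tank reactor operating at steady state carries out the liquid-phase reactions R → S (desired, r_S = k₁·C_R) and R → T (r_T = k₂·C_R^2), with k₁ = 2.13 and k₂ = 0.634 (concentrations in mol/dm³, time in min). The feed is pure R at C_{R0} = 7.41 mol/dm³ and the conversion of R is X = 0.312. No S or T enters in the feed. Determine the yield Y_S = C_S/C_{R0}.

Exit C_R = C_{R0}(1−X) = 7.41×0.688 = 5.098 mol/dm³.
A CSTR operates uniformly at the exit composition, giving r_S = 10.86 and r_T = 16.48 (each k·C_R^n at C_R = 5.098).
Fraction of consumed R going to S: r_S/(r_S+r_T) = 0.3972.
C_S = 0.3972·C_{R0}·X = 0.3972×7.41×0.312 = 0.918 mol/dm³; Y_S = C_S/C_{R0} = 0.124.

0.124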